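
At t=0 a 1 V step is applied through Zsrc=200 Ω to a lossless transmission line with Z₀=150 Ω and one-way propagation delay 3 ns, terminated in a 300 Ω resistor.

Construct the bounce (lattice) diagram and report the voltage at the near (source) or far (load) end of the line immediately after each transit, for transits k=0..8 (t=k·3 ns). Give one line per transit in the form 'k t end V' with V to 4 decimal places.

0 0 source 0.4286
1 3 load 0.5714
2 6 source 0.5918
3 9 load 0.5986
4 12 source 0.5996
5 15 load 0.5999
6 18 source 0.6000
7 21 load 0.6000
8 24 source 0.6000

Γ_L=0.333333, Γ_S=0.142857; launch V₁=1·150/350=0.428571
k=0 src: V=0.4286
k=1 load: inc=0.428571, refl=0.428571·0.333333=0.1429; V=0.000000+0.428571+0.142857=0.5714
k=2 src: inc=0.142857, refl=0.142857·0.142857=0.0204; V=0.428571+0.142857+0.020408=0.5918
k=3 load: inc=0.020408, refl=0.020408·0.333333=0.0068; V=0.571429+0.020408+0.006803=0.5986
k=4 src: inc=0.006803, refl=0.006803·0.142857=0.0010; V=0.591837+0.006803+0.000972=0.5996
k=5 load: inc=0.000972, refl=0.000972·0.333333=0.0003; V=0.598639+0.000972+0.000324=0.5999
k=6 src: inc=0.000324, refl=0.000324·0.142857=0.0000; V=0.599611+0.000324+0.000046=0.6000
k=7 load: inc=0.000046, refl=0.000046·0.333333=0.0000; V=0.599935+0.000046+0.000015=0.6000
k=8 src: inc=0.000015, refl=0.000015·0.142857=0.0000; V=0.599981+0.000015+0.000002=0.6000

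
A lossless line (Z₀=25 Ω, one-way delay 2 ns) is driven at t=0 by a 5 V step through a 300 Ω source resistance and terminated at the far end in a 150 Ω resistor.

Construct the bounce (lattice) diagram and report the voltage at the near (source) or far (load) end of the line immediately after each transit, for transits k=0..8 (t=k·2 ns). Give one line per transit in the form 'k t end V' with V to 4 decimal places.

Γ_L=0.714286, Γ_S=0.846154; launch V₁=5·25/325=0.384615
k=0 src: V=0.3846
k=1 load: inc=0.384615, refl=0.384615·0.714286=0.2747; V=0.000000+0.384615+0.274725=0.6593
k=2 src: inc=0.274725, refl=0.274725·0.846154=0.2325; V=0.384615+0.274725+0.232460=0.8918
k=3 load: inc=0.232460, refl=0.232460·0.714286=0.1660; V=0.659341+0.232460+0.166043=1.0578
k=4 src: inc=0.166043, refl=0.166043·0.846154=0.1405; V=0.891801+0.166043+0.140498=1.1983
k=5 load: inc=0.140498, refl=0.140498·0.714286=0.1004; V=1.057843+0.140498+0.100356=1.2987
k=6 src: inc=0.100356, refl=0.100356·0.846154=0.0849; V=1.198341+0.100356+0.084916=1.3836
k=7 load: inc=0.084916, refl=0.084916·0.714286=0.0607; V=1.298696+0.084916+0.060654=1.4443
k=8 src: inc=0.060654, refl=0.060654·0.846154=0.0513; V=1.383613+0.060654+0.051323=1.4956

0 0 source 0.3846
1 2 load 0.6593
2 4 source 0.8918
3 6 load 1.0578
4 8 source 1.1983
5 10 load 1.2987
6 12 source 1.3836
7 14 load 1.4443
8 16 source 1.4956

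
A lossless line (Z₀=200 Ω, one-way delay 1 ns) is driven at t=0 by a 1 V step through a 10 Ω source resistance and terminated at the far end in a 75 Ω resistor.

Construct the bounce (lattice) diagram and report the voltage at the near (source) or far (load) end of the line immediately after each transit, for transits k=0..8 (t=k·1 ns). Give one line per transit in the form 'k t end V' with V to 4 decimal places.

0 0 source 0.9524
1 1 load 0.5195
2 2 source 0.9112
3 3 load 0.7331
4 4 source 0.8942
5 5 load 0.8210
6 6 source 0.8872
7 7 load 0.8571
8 8 source 0.8844

Γ_L=-0.454545, Γ_S=-0.904762; launch V₁=1·200/210=0.952381
k=0 src: V=0.9524
k=1 load: inc=0.952381, refl=0.952381·-0.454545=-0.4329; V=0.000000+0.952381+-0.432900=0.5195
k=2 src: inc=-0.432900, refl=-0.432900·-0.904762=0.3917; V=0.952381+-0.432900+0.391672=0.9112
k=3 load: inc=0.391672, refl=0.391672·-0.454545=-0.1780; V=0.519481+0.391672+-0.178033=0.7331
k=4 src: inc=-0.178033, refl=-0.178033·-0.904762=0.1611; V=0.911152+-0.178033+0.161077=0.8942
k=5 load: inc=0.161077, refl=0.161077·-0.454545=-0.0732; V=0.733120+0.161077+-0.073217=0.8210
k=6 src: inc=-0.073217, refl=-0.073217·-0.904762=0.0662; V=0.894197+-0.073217+0.066244=0.8872
k=7 load: inc=0.066244, refl=0.066244·-0.454545=-0.0301; V=0.820980+0.066244+-0.030111=0.8571
k=8 src: inc=-0.030111, refl=-0.030111·-0.904762=0.0272; V=0.887224+-0.030111+0.027243=0.8844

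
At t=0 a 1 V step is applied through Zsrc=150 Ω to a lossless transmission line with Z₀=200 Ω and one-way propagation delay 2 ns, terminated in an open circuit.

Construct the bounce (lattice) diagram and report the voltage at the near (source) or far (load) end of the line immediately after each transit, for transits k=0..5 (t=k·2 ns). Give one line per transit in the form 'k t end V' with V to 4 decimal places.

Γ_L=1.000000, Γ_S=-0.142857; launch V₁=1·200/350=0.571429
k=0 src: V=0.5714
k=1 load: inc=0.571429, refl=0.571429·1.000000=0.5714; V=0.000000+0.571429+0.571429=1.1429
k=2 src: inc=0.571429, refl=0.571429·-0.142857=-0.0816; V=0.571429+0.571429+-0.081633=1.0612
k=3 load: inc=-0.081633, refl=-0.081633·1.000000=-0.0816; V=1.142857+-0.081633+-0.081633=0.9796
k=4 src: inc=-0.081633, refl=-0.081633·-0.142857=0.0117; V=1.061224+-0.081633+0.011662=0.9913
k=5 load: inc=0.011662, refl=0.011662·1.000000=0.0117; V=0.979592+0.011662+0.011662=1.0029

0 0 source 0.5714
1 2 load 1.1429
2 4 source 1.0612
3 6 load 0.9796
4 8 source 0.9913
5 10 load 1.0029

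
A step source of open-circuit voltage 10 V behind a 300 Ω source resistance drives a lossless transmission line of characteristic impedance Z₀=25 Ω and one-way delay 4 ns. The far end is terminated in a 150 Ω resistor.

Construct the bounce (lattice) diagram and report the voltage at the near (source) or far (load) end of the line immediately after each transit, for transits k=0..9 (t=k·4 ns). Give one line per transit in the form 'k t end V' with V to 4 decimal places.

Γ_L=0.714286, Γ_S=0.846154; launch V₁=10·25/325=0.769231
k=0 src: V=0.7692
k=1 load: inc=0.769231, refl=0.769231·0.714286=0.5495; V=0.000000+0.769231+0.549451=1.3187
k=2 src: inc=0.549451, refl=0.549451·0.846154=0.4649; V=0.769231+0.549451+0.464920=1.7836
k=3 load: inc=0.464920, refl=0.464920·0.714286=0.3321; V=1.318681+0.464920+0.332085=2.1157
k=4 src: inc=0.332085, refl=0.332085·0.846154=0.2810; V=1.783601+0.332085+0.280995=2.3967
k=5 load: inc=0.280995, refl=0.280995·0.714286=0.2007; V=2.115687+0.280995+0.200711=2.5974
k=6 src: inc=0.200711, refl=0.200711·0.846154=0.1698; V=2.396682+0.200711+0.169832=2.7672
k=7 load: inc=0.169832, refl=0.169832·0.714286=0.1213; V=2.597393+0.169832+0.121309=2.8885
k=8 src: inc=0.121309, refl=0.121309·0.846154=0.1026; V=2.767225+0.121309+0.102646=2.9912
k=9 load: inc=0.102646, refl=0.102646·0.714286=0.0733; V=2.888534+0.102646+0.073319=3.0645

0 0 source 0.7692
1 4 load 1.3187
2 8 source 1.7836
3 12 load 2.1157
4 16 source 2.3967
5 20 load 2.5974
6 24 source 2.7672
7 28 load 2.8885
8 32 source 2.9912
9 36 load 3.0645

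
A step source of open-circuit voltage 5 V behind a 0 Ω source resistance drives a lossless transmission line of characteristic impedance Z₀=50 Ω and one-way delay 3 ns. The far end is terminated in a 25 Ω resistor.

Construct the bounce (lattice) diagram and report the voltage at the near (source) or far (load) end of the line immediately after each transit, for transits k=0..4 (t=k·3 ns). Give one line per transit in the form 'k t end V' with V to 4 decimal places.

Γ_L=-0.333333, Γ_S=-1.000000; launch V₁=5·50/50=5.000000
k=0 src: V=5.0000
k=1 load: inc=5.000000, refl=5.000000·-0.333333=-1.6667; V=0.000000+5.000000+-1.666667=3.3333
k=2 src: inc=-1.666667, refl=-1.666667·-1.000000=1.6667; V=5.000000+-1.666667+1.666667=5.0000
k=3 load: inc=1.666667, refl=1.666667·-0.333333=-0.5556; V=3.333333+1.666667+-0.555556=4.4444
k=4 src: inc=-0.555556, refl=-0.555556·-1.000000=0.5556; V=5.000000+-0.555556+0.555556=5.0000

0 0 source 5.0000
1 3 load 3.3333
2 6 source 5.0000
3 9 load 4.4444
4 12 source 5.0000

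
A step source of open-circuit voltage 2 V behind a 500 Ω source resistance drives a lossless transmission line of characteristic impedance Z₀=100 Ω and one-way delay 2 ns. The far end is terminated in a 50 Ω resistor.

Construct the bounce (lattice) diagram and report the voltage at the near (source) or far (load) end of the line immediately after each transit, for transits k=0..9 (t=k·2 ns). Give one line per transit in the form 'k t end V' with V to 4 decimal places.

Γ_L=-0.333333, Γ_S=0.666667; launch V₁=2·100/600=0.333333
k=0 src: V=0.3333
k=1 load: inc=0.333333, refl=0.333333·-0.333333=-0.1111; V=0.000000+0.333333+-0.111111=0.2222
k=2 src: inc=-0.111111, refl=-0.111111·0.666667=-0.0741; V=0.333333+-0.111111+-0.074074=0.1481
k=3 load: inc=-0.074074, refl=-0.074074·-0.333333=0.0247; V=0.222222+-0.074074+0.024691=0.1728
k=4 src: inc=0.024691, refl=0.024691·0.666667=0.0165; V=0.148148+0.024691+0.016461=0.1893
k=5 load: inc=0.016461, refl=0.016461·-0.333333=-0.0055; V=0.172840+0.016461+-0.005487=0.1838
k=6 src: inc=-0.005487, refl=-0.005487·0.666667=-0.0037; V=0.189300+-0.005487+-0.003658=0.1802
k=7 load: inc=-0.003658, refl=-0.003658·-0.333333=0.0012; V=0.183813+-0.003658+0.001219=0.1814
k=8 src: inc=0.001219, refl=0.001219·0.666667=0.0008; V=0.180155+0.001219+0.000813=0.1822
k=9 load: inc=0.000813, refl=0.000813·-0.333333=-0.0003; V=0.181375+0.000813+-0.000271=0.1819

0 0 source 0.3333
1 2 load 0.2222
2 4 source 0.1481
3 6 load 0.1728
4 8 source 0.1893
5 10 load 0.1838
6 12 source 0.1802
7 14 load 0.1814
8 16 source 0.1822
9 18 load 0.1819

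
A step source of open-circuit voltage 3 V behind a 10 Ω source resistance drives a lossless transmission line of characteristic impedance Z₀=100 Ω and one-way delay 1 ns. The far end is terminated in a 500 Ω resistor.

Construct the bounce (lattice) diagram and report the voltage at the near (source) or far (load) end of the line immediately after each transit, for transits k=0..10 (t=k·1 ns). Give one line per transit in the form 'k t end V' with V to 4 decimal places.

Γ_L=0.666667, Γ_S=-0.818182; launch V₁=3·100/110=2.727273
k=0 src: V=2.7273
k=1 load: inc=2.727273, refl=2.727273·0.666667=1.8182; V=0.000000+2.727273+1.818182=4.5455
k=2 src: inc=1.818182, refl=1.818182·-0.818182=-1.4876; V=2.727273+1.818182+-1.487603=3.0579
k=3 load: inc=-1.487603, refl=-1.487603·0.666667=-0.9917; V=4.545455+-1.487603+-0.991736=2.0661
k=4 src: inc=-0.991736, refl=-0.991736·-0.818182=0.8114; V=3.057851+-0.991736+0.811420=2.8775
k=5 load: inc=0.811420, refl=0.811420·0.666667=0.5409; V=2.066116+0.811420+0.540947=3.4185
k=6 src: inc=0.540947, refl=0.540947·-0.818182=-0.4426; V=2.877536+0.540947+-0.442593=2.9759
k=7 load: inc=-0.442593, refl=-0.442593·0.666667=-0.2951; V=3.418482+-0.442593+-0.295062=2.6808
k=8 src: inc=-0.295062, refl=-0.295062·-0.818182=0.2414; V=2.975890+-0.295062+0.241414=2.9222
k=9 load: inc=0.241414, refl=0.241414·0.666667=0.1609; V=2.680828+0.241414+0.160943=3.0832
k=10 src: inc=0.160943, refl=0.160943·-0.818182=-0.1317; V=2.922242+0.160943+-0.131680=2.9515

0 0 source 2.7273
1 1 load 4.5455
2 2 source 3.0579
3 3 load 2.0661
4 4 source 2.8775
5 5 load 3.4185
6 6 source 2.9759
7 7 load 2.6808
8 8 source 2.9222
9 9 load 3.0832
10 10 source 2.9515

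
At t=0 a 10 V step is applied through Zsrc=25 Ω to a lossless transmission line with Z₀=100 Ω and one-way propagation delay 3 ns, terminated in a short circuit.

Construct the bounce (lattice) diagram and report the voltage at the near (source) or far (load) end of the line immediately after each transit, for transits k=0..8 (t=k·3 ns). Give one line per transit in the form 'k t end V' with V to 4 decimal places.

0 0 source 8.0000
1 3 load 0.0000
2 6 source 4.8000
3 9 load 0.0000
4 12 source 2.8800
5 15 load 0.0000
6 18 source 1.7280
7 21 load 0.0000
8 24 source 1.0368

Γ_L=-1.000000, Γ_S=-0.600000; launch V₁=10·100/125=8.000000
k=0 src: V=8.0000
k=1 load: inc=8.000000, refl=8.000000·-1.000000=-8.0000; V=0.000000+8.000000+-8.000000=0.0000
k=2 src: inc=-8.000000, refl=-8.000000·-0.600000=4.8000; V=8.000000+-8.000000+4.800000=4.8000
k=3 load: inc=4.800000, refl=4.800000·-1.000000=-4.8000; V=0.000000+4.800000+-4.800000=0.0000
k=4 src: inc=-4.800000, refl=-4.800000·-0.600000=2.8800; V=4.800000+-4.800000+2.880000=2.8800
k=5 load: inc=2.880000, refl=2.880000·-1.000000=-2.8800; V=0.000000+2.880000+-2.880000=0.0000
k=6 src: inc=-2.880000, refl=-2.880000·-0.600000=1.7280; V=2.880000+-2.880000+1.728000=1.7280
k=7 load: inc=1.728000, refl=1.728000·-1.000000=-1.7280; V=0.000000+1.728000+-1.728000=0.0000
k=8 src: inc=-1.728000, refl=-1.728000·-0.600000=1.0368; V=1.728000+-1.728000+1.036800=1.0368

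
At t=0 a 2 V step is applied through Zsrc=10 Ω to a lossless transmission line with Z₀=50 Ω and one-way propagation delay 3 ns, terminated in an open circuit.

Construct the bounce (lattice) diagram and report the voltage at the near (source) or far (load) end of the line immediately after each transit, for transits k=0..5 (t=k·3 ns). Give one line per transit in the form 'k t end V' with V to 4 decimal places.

Γ_L=1.000000, Γ_S=-0.666667; launch V₁=2·50/60=1.666667
k=0 src: V=1.6667
k=1 load: inc=1.666667, refl=1.666667·1.000000=1.6667; V=0.000000+1.666667+1.666667=3.3333
k=2 src: inc=1.666667, refl=1.666667·-0.666667=-1.1111; V=1.666667+1.666667+-1.111111=2.2222
k=3 load: inc=-1.111111, refl=-1.111111·1.000000=-1.1111; V=3.333333+-1.111111+-1.111111=1.1111
k=4 src: inc=-1.111111, refl=-1.111111·-0.666667=0.7407; V=2.222222+-1.111111+0.740741=1.8519
k=5 load: inc=0.740741, refl=0.740741·1.000000=0.7407; V=1.111111+0.740741+0.740741=2.5926

0 0 source 1.6667
1 3 load 3.3333
2 6 source 2.2222
3 9 load 1.1111
4 12 source 1.8519
5 15 load 2.5926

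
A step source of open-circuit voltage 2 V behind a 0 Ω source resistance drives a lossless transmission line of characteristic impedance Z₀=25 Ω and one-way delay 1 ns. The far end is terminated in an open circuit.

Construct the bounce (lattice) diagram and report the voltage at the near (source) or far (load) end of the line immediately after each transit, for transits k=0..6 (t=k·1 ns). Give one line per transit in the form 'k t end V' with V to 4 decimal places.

0 0 source 2.0000
1 1 load 4.0000
2 2 source 2.0000
3 3 load 0.0000
4 4 source 2.0000
5 5 load 4.0000
6 6 source 2.0000

Γ_L=1.000000, Γ_S=-1.000000; launch V₁=2·25/25=2.000000
k=0 src: V=2.0000
k=1 load: inc=2.000000, refl=2.000000·1.000000=2.0000; V=0.000000+2.000000+2.000000=4.0000
k=2 src: inc=2.000000, refl=2.000000·-1.000000=-2.0000; V=2.000000+2.000000+-2.000000=2.0000
k=3 load: inc=-2.000000, refl=-2.000000·1.000000=-2.0000; V=4.000000+-2.000000+-2.000000=0.0000
k=4 src: inc=-2.000000, refl=-2.000000·-1.000000=2.0000; V=2.000000+-2.000000+2.000000=2.0000
k=5 load: inc=2.000000, refl=2.000000·1.000000=2.0000; V=0.000000+2.000000+2.000000=4.0000
k=6 src: inc=2.000000, refl=2.000000·-1.000000=-2.0000; V=2.000000+2.000000+-2.000000=2.0000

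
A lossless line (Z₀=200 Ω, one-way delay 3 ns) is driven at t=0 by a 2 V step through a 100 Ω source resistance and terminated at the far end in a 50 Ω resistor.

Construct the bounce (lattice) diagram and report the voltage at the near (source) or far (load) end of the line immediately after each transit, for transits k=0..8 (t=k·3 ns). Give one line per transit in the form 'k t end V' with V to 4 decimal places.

Γ_L=-0.600000, Γ_S=-0.333333; launch V₁=2·200/300=1.333333
k=0 src: V=1.3333
k=1 load: inc=1.333333, refl=1.333333·-0.600000=-0.8000; V=0.000000+1.333333+-0.800000=0.5333
k=2 src: inc=-0.800000, refl=-0.800000·-0.333333=0.2667; V=1.333333+-0.800000+0.266667=0.8000
k=3 load: inc=0.266667, refl=0.266667·-0.600000=-0.1600; V=0.533333+0.266667+-0.160000=0.6400
k=4 src: inc=-0.160000, refl=-0.160000·-0.333333=0.0533; V=0.800000+-0.160000+0.053333=0.6933
k=5 load: inc=0.053333, refl=0.053333·-0.600000=-0.0320; V=0.640000+0.053333+-0.032000=0.6613
k=6 src: inc=-0.032000, refl=-0.032000·-0.333333=0.0107; V=0.693333+-0.032000+0.010667=0.6720
k=7 load: inc=0.010667, refl=0.010667·-0.600000=-0.0064; V=0.661333+0.010667+-0.006400=0.6656
k=8 src: inc=-0.006400, refl=-0.006400·-0.333333=0.0021; V=0.672000+-0.006400+0.002133=0.6677

0 0 source 1.3333
1 3 load 0.5333
2 6 source 0.8000
3 9 load 0.6400
4 12 source 0.6933
5 15 load 0.6613
6 18 source 0.6720
7 21 load 0.6656
8 24 source 0.6677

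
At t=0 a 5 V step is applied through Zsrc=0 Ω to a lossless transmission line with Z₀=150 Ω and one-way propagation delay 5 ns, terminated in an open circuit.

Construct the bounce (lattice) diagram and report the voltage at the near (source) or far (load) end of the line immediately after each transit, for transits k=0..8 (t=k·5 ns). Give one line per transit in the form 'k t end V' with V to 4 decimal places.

Γ_L=1.000000, Γ_S=-1.000000; launch V₁=5·150/150=5.000000
k=0 src: V=5.0000
k=1 load: inc=5.000000, refl=5.000000·1.000000=5.0000; V=0.000000+5.000000+5.000000=10.0000
k=2 src: inc=5.000000, refl=5.000000·-1.000000=-5.0000; V=5.000000+5.000000+-5.000000=5.0000
k=3 load: inc=-5.000000, refl=-5.000000·1.000000=-5.0000; V=10.000000+-5.000000+-5.000000=0.0000
k=4 src: inc=-5.000000, refl=-5.000000·-1.000000=5.0000; V=5.000000+-5.000000+5.000000=5.0000
k=5 load: inc=5.000000, refl=5.000000·1.000000=5.0000; V=0.000000+5.000000+5.000000=10.0000
k=6 src: inc=5.000000, refl=5.000000·-1.000000=-5.0000; V=5.000000+5.000000+-5.000000=5.0000
k=7 load: inc=-5.000000, refl=-5.000000·1.000000=-5.0000; V=10.000000+-5.000000+-5.000000=0.0000
k=8 src: inc=-5.000000, refl=-5.000000·-1.000000=5.0000; V=5.000000+-5.000000+5.000000=5.0000

0 0 source 5.0000
1 5 load 10.0000
2 10 source 5.0000
3 15 load 0.0000
4 20 source 5.0000
5 25 load 10.0000
6 30 source 5.0000
7 35 load 0.0000
8 40 source 5.0000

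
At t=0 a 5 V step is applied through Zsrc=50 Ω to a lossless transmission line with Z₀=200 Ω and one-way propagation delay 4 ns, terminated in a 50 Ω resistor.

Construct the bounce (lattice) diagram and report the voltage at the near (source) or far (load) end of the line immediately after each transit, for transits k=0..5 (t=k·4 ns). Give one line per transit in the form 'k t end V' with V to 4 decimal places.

0 0 source 4.0000
1 4 load 1.6000
2 8 source 3.0400
3 12 load 2.1760
4 16 source 2.6944
5 20 load 2.3834

Γ_L=-0.600000, Γ_S=-0.600000; launch V₁=5·200/250=4.000000
k=0 src: V=4.0000
k=1 load: inc=4.000000, refl=4.000000·-0.600000=-2.4000; V=0.000000+4.000000+-2.400000=1.6000
k=2 src: inc=-2.400000, refl=-2.400000·-0.600000=1.4400; V=4.000000+-2.400000+1.440000=3.0400
k=3 load: inc=1.440000, refl=1.440000·-0.600000=-0.8640; V=1.600000+1.440000+-0.864000=2.1760
k=4 src: inc=-0.864000, refl=-0.864000·-0.600000=0.5184; V=3.040000+-0.864000+0.518400=2.6944
k=5 load: inc=0.518400, refl=0.518400·-0.600000=-0.3110; V=2.176000+0.518400+-0.311040=2.3834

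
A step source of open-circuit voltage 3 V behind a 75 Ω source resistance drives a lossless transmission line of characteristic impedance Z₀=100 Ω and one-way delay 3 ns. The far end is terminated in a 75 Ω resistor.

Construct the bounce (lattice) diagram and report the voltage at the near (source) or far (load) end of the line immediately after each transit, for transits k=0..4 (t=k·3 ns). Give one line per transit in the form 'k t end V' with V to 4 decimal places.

Γ_L=-0.142857, Γ_S=-0.142857; launch V₁=3·100/175=1.714286
k=0 src: V=1.7143
k=1 load: inc=1.714286, refl=1.714286·-0.142857=-0.2449; V=0.000000+1.714286+-0.244898=1.4694
k=2 src: inc=-0.244898, refl=-0.244898·-0.142857=0.0350; V=1.714286+-0.244898+0.034985=1.5044
k=3 load: inc=0.034985, refl=0.034985·-0.142857=-0.0050; V=1.469388+0.034985+-0.004998=1.4994
k=4 src: inc=-0.004998, refl=-0.004998·-0.142857=0.0007; V=1.504373+-0.004998+0.000714=1.5001

0 0 source 1.7143
1 3 load 1.4694
2 6 source 1.5044
3 9 load 1.4994
4 12 source 1.5001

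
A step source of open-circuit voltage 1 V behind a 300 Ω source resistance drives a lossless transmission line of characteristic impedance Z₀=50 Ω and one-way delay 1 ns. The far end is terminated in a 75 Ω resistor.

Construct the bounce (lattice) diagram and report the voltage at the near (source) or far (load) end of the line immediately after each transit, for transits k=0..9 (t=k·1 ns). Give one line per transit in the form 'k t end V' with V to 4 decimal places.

Γ_L=0.200000, Γ_S=0.714286; launch V₁=1·50/350=0.142857
k=0 src: V=0.1429
k=1 load: inc=0.142857, refl=0.142857·0.200000=0.0286; V=0.000000+0.142857+0.028571=0.1714
k=2 src: inc=0.028571, refl=0.028571·0.714286=0.0204; V=0.142857+0.028571+0.020408=0.1918
k=3 load: inc=0.020408, refl=0.020408·0.200000=0.0041; V=0.171429+0.020408+0.004082=0.1959
k=4 src: inc=0.004082, refl=0.004082·0.714286=0.0029; V=0.191837+0.004082+0.002915=0.1988
k=5 load: inc=0.002915, refl=0.002915·0.200000=0.0006; V=0.195918+0.002915+0.000583=0.1994
k=6 src: inc=0.000583, refl=0.000583·0.714286=0.0004; V=0.198834+0.000583+0.000416=0.1998
k=7 load: inc=0.000416, refl=0.000416·0.200000=0.0001; V=0.199417+0.000416+0.000083=0.1999
k=8 src: inc=0.000083, refl=0.000083·0.714286=0.0001; V=0.199833+0.000083+0.000059=0.2000
k=9 load: inc=0.000059, refl=0.000059·0.200000=0.0000; V=0.199917+0.000059+0.000012=0.2000

0 0 source 0.1429
1 1 load 0.1714
2 2 source 0.1918
3 3 load 0.1959
4 4 source 0.1988
5 5 load 0.1994
6 6 source 0.1998
7 7 load 0.1999
8 8 source 0.2000
9 9 load 0.2000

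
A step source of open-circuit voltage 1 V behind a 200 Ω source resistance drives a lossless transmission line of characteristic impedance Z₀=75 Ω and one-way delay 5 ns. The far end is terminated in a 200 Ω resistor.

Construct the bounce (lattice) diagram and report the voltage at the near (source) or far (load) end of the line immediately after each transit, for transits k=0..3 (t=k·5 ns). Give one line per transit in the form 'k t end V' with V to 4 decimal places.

Γ_L=0.454545, Γ_S=0.454545; launch V₁=1·75/275=0.272727
k=0 src: V=0.2727
k=1 load: inc=0.272727, refl=0.272727·0.454545=0.1240; V=0.000000+0.272727+0.123967=0.3967
k=2 src: inc=0.123967, refl=0.123967·0.454545=0.0563; V=0.272727+0.123967+0.056349=0.4530
k=3 load: inc=0.056349, refl=0.056349·0.454545=0.0256; V=0.396694+0.056349+0.025613=0.4787

0 0 source 0.2727
1 5 load 0.3967
2 10 source 0.4530
3 15 load 0.4787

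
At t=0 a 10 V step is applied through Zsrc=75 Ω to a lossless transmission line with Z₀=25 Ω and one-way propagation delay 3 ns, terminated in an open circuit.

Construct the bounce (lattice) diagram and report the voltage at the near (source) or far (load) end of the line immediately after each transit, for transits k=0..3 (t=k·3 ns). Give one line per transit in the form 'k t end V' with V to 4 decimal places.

Γ_L=1.000000, Γ_S=0.500000; launch V₁=10·25/100=2.500000
k=0 src: V=2.5000
k=1 load: inc=2.500000, refl=2.500000·1.000000=2.5000; V=0.000000+2.500000+2.500000=5.0000
k=2 src: inc=2.500000, refl=2.500000·0.500000=1.2500; V=2.500000+2.500000+1.250000=6.2500
k=3 load: inc=1.250000, refl=1.250000·1.000000=1.2500; V=5.000000+1.250000+1.250000=7.5000

0 0 source 2.5000
1 3 load 5.0000
2 6 source 6.2500
3 9 load 7.5000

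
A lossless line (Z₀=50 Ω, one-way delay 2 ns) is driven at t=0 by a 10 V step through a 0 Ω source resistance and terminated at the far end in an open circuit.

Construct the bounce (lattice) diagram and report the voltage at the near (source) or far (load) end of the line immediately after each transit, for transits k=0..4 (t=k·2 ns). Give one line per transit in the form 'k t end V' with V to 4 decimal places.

Γ_L=1.000000, Γ_S=-1.000000; launch V₁=10·50/50=10.000000
k=0 src: V=10.0000
k=1 load: inc=10.000000, refl=10.000000·1.000000=10.0000; V=0.000000+10.000000+10.000000=20.0000
k=2 src: inc=10.000000, refl=10.000000·-1.000000=-10.0000; V=10.000000+10.000000+-10.000000=10.0000
k=3 load: inc=-10.000000, refl=-10.000000·1.000000=-10.0000; V=20.000000+-10.000000+-10.000000=0.0000
k=4 src: inc=-10.000000, refl=-10.000000·-1.000000=10.0000; V=10.000000+-10.000000+10.000000=10.0000

0 0 source 10.0000
1 2 load 20.0000
2 4 source 10.0000
3 6 load 0.0000
4 8 source 10.0000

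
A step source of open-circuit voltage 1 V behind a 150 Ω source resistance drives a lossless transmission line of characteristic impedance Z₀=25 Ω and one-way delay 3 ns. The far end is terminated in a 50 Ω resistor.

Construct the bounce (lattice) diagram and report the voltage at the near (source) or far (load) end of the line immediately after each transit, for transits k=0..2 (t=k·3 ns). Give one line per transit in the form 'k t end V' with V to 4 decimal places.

Γ_L=0.333333, Γ_S=0.714286; launch V₁=1·25/175=0.142857
k=0 src: V=0.1429
k=1 load: inc=0.142857, refl=0.142857·0.333333=0.0476; V=0.000000+0.142857+0.047619=0.1905
k=2 src: inc=0.047619, refl=0.047619·0.714286=0.0340; V=0.142857+0.047619+0.034014=0.2245

0 0 source 0.1429
1 3 load 0.1905
2 6 source 0.2245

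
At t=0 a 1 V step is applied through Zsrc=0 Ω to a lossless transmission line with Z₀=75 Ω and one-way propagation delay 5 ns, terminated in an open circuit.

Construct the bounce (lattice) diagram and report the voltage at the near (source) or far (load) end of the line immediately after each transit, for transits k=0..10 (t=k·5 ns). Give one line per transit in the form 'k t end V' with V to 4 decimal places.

Γ_L=1.000000, Γ_S=-1.000000; launch V₁=1·75/75=1.000000
k=0 src: V=1.0000
k=1 load: inc=1.000000, refl=1.000000·1.000000=1.0000; V=0.000000+1.000000+1.000000=2.0000
k=2 src: inc=1.000000, refl=1.000000·-1.000000=-1.0000; V=1.000000+1.000000+-1.000000=1.0000
k=3 load: inc=-1.000000, refl=-1.000000·1.000000=-1.0000; V=2.000000+-1.000000+-1.000000=0.0000
k=4 src: inc=-1.000000, refl=-1.000000·-1.000000=1.0000; V=1.000000+-1.000000+1.000000=1.0000
k=5 load: inc=1.000000, refl=1.000000·1.000000=1.0000; V=0.000000+1.000000+1.000000=2.0000
k=6 src: inc=1.000000, refl=1.000000·-1.000000=-1.0000; V=1.000000+1.000000+-1.000000=1.0000
k=7 load: inc=-1.000000, refl=-1.000000·1.000000=-1.0000; V=2.000000+-1.000000+-1.000000=0.0000
k=8 src: inc=-1.000000, refl=-1.000000·-1.000000=1.0000; V=1.000000+-1.000000+1.000000=1.0000
k=9 load: inc=1.000000, refl=1.000000·1.000000=1.0000; V=0.000000+1.000000+1.000000=2.0000
k=10 src: inc=1.000000, refl=1.000000·-1.000000=-1.0000; V=1.000000+1.000000+-1.000000=1.0000

0 0 source 1.0000
1 5 load 2.0000
2 10 source 1.0000
3 15 load 0.0000
4 20 source 1.0000
5 25 load 2.0000
6 30 source 1.0000
7 35 load 0.0000
8 40 source 1.0000
9 45 load 2.0000
10 50 source 1.0000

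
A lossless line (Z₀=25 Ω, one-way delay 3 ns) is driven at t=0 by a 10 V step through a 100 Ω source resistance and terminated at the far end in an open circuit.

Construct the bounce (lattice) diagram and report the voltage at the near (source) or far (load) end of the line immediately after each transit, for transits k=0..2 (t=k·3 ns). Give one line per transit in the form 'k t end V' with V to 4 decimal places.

Γ_L=1.000000, Γ_S=0.600000; launch V₁=10·25/125=2.000000
k=0 src: V=2.0000
k=1 load: inc=2.000000, refl=2.000000·1.000000=2.0000; V=0.000000+2.000000+2.000000=4.0000
k=2 src: inc=2.000000, refl=2.000000·0.600000=1.2000; V=2.000000+2.000000+1.200000=5.2000

0 0 source 2.0000
1 3 load 4.0000
2 6 source 5.2000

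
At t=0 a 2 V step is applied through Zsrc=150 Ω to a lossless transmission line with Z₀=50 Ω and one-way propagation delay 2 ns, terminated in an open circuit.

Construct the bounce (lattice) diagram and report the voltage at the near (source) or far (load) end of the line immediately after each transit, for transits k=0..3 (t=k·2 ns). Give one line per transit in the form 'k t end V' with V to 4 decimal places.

0 0 source 0.5000
1 2 load 1.0000
2 4 source 1.2500
3 6 load 1.5000

Γ_L=1.000000, Γ_S=0.500000; launch V₁=2·50/200=0.500000
k=0 src: V=0.5000
k=1 load: inc=0.500000, refl=0.500000·1.000000=0.5000; V=0.000000+0.500000+0.500000=1.0000
k=2 src: inc=0.500000, refl=0.500000·0.500000=0.2500; V=0.500000+0.500000+0.250000=1.2500
k=3 load: inc=0.250000, refl=0.250000·1.000000=0.2500; V=1.000000+0.250000+0.250000=1.5000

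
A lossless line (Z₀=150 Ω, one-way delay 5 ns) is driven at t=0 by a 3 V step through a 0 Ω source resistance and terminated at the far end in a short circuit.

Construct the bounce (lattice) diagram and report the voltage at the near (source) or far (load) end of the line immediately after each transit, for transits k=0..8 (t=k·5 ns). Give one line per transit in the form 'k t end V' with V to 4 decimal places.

Γ_L=-1.000000, Γ_S=-1.000000; launch V₁=3·150/150=3.000000
k=0 src: V=3.0000
k=1 load: inc=3.000000, refl=3.000000·-1.000000=-3.0000; V=0.000000+3.000000+-3.000000=0.0000
k=2 src: inc=-3.000000, refl=-3.000000·-1.000000=3.0000; V=3.000000+-3.000000+3.000000=3.0000
k=3 load: inc=3.000000, refl=3.000000·-1.000000=-3.0000; V=0.000000+3.000000+-3.000000=0.0000
k=4 src: inc=-3.000000, refl=-3.000000·-1.000000=3.0000; V=3.000000+-3.000000+3.000000=3.0000
k=5 load: inc=3.000000, refl=3.000000·-1.000000=-3.0000; V=0.000000+3.000000+-3.000000=0.0000
k=6 src: inc=-3.000000, refl=-3.000000·-1.000000=3.0000; V=3.000000+-3.000000+3.000000=3.0000
k=7 load: inc=3.000000, refl=3.000000·-1.000000=-3.0000; V=0.000000+3.000000+-3.000000=0.0000
k=8 src: inc=-3.000000, refl=-3.000000·-1.000000=3.0000; V=3.000000+-3.000000+3.000000=3.0000

0 0 source 3.0000
1 5 load 0.0000
2 10 source 3.0000
3 15 load 0.0000
4 20 source 3.0000
5 25 load 0.0000
6 30 source 3.0000
7 35 load 0.0000
8 40 source 3.0000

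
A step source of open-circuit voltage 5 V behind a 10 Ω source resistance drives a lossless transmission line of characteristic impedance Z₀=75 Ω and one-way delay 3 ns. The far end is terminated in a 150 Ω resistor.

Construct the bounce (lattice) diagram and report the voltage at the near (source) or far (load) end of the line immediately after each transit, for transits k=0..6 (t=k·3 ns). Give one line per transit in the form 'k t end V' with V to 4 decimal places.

0 0 source 4.4118
1 3 load 5.8824
2 6 source 4.7578
3 9 load 4.3829
4 12 source 4.6696
5 15 load 4.7651
6 18 source 4.6921

Γ_L=0.333333, Γ_S=-0.764706; launch V₁=5·75/85=4.411765
k=0 src: V=4.4118
k=1 load: inc=4.411765, refl=4.411765·0.333333=1.4706; V=0.000000+4.411765+1.470588=5.8824
k=2 src: inc=1.470588, refl=1.470588·-0.764706=-1.1246; V=4.411765+1.470588+-1.124567=4.7578
k=3 load: inc=-1.124567, refl=-1.124567·0.333333=-0.3749; V=5.882353+-1.124567+-0.374856=4.3829
k=4 src: inc=-0.374856, refl=-0.374856·-0.764706=0.2867; V=4.757785+-0.374856+0.286654=4.6696
k=5 load: inc=0.286654, refl=0.286654·0.333333=0.0956; V=4.382930+0.286654+0.095551=4.7651
k=6 src: inc=0.095551, refl=0.095551·-0.764706=-0.0731; V=4.669584+0.095551+-0.073069=4.6921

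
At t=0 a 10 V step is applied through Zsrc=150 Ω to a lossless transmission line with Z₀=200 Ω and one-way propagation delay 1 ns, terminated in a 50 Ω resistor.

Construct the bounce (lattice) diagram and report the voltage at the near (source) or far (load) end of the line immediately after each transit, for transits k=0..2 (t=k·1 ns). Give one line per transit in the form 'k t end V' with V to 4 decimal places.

0 0 source 5.7143
1 1 load 2.2857
2 2 source 2.7755

Γ_L=-0.600000, Γ_S=-0.142857; launch V₁=10·200/350=5.714286
k=0 src: V=5.7143
k=1 load: inc=5.714286, refl=5.714286·-0.600000=-3.4286; V=0.000000+5.714286+-3.428571=2.2857
k=2 src: inc=-3.428571, refl=-3.428571·-0.142857=0.4898; V=5.714286+-3.428571+0.489796=2.7755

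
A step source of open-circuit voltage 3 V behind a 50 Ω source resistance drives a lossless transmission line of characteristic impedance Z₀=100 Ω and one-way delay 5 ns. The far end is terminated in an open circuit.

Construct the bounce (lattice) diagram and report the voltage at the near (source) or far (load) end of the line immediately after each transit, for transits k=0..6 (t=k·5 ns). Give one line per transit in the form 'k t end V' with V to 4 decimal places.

0 0 source 2.0000
1 5 load 4.0000
2 10 source 3.3333
3 15 load 2.6667
4 20 source 2.8889
5 25 load 3.1111
6 30 source 3.0370

Γ_L=1.000000, Γ_S=-0.333333; launch V₁=3·100/150=2.000000
k=0 src: V=2.0000
k=1 load: inc=2.000000, refl=2.000000·1.000000=2.0000; V=0.000000+2.000000+2.000000=4.0000
k=2 src: inc=2.000000, refl=2.000000·-0.333333=-0.6667; V=2.000000+2.000000+-0.666667=3.3333
k=3 load: inc=-0.666667, refl=-0.666667·1.000000=-0.6667; V=4.000000+-0.666667+-0.666667=2.6667
k=4 src: inc=-0.666667, refl=-0.666667·-0.333333=0.2222; V=3.333333+-0.666667+0.222222=2.8889
k=5 load: inc=0.222222, refl=0.222222·1.000000=0.2222; V=2.666667+0.222222+0.222222=3.1111
k=6 src: inc=0.222222, refl=0.222222·-0.333333=-0.0741; V=2.888889+0.222222+-0.074074=3.0370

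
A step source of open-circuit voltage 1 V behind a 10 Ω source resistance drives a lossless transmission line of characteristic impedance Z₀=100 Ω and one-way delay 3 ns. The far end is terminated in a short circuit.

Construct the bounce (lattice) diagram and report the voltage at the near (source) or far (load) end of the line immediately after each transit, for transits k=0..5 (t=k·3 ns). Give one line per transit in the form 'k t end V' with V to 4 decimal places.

Γ_L=-1.000000, Γ_S=-0.818182; launch V₁=1·100/110=0.909091
k=0 src: V=0.9091
k=1 load: inc=0.909091, refl=0.909091·-1.000000=-0.9091; V=0.000000+0.909091+-0.909091=0.0000
k=2 src: inc=-0.909091, refl=-0.909091·-0.818182=0.7438; V=0.909091+-0.909091+0.743802=0.7438
k=3 load: inc=0.743802, refl=0.743802·-1.000000=-0.7438; V=0.000000+0.743802+-0.743802=0.0000
k=4 src: inc=-0.743802, refl=-0.743802·-0.818182=0.6086; V=0.743802+-0.743802+0.608565=0.6086
k=5 load: inc=0.608565, refl=0.608565·-1.000000=-0.6086; V=0.000000+0.608565+-0.608565=0.0000

0 0 source 0.9091
1 3 load 0.0000
2 6 source 0.7438
3 9 load 0.0000
4 12 source 0.6086
5 15 load 0.0000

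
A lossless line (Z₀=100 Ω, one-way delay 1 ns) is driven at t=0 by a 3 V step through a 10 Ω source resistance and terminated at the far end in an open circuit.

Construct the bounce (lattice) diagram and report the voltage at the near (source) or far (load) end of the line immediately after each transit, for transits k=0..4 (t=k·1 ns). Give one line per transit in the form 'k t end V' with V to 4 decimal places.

Γ_L=1.000000, Γ_S=-0.818182; launch V₁=3·100/110=2.727273
k=0 src: V=2.7273
k=1 load: inc=2.727273, refl=2.727273·1.000000=2.7273; V=0.000000+2.727273+2.727273=5.4545
k=2 src: inc=2.727273, refl=2.727273·-0.818182=-2.2314; V=2.727273+2.727273+-2.231405=3.2231
k=3 load: inc=-2.231405, refl=-2.231405·1.000000=-2.2314; V=5.454545+-2.231405+-2.231405=0.9917
k=4 src: inc=-2.231405, refl=-2.231405·-0.818182=1.8257; V=3.223140+-2.231405+1.825695=2.8174

0 0 source 2.7273
1 1 load 5.4545
2 2 source 3.2231
3 3 load 0.9917
4 4 source 2.8174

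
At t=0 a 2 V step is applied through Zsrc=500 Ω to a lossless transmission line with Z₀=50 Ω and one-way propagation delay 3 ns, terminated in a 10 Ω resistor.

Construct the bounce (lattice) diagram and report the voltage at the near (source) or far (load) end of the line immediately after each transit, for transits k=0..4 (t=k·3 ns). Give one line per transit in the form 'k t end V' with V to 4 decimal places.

Γ_L=-0.666667, Γ_S=0.818182; launch V₁=2·50/550=0.181818
k=0 src: V=0.1818
k=1 load: inc=0.181818, refl=0.181818·-0.666667=-0.1212; V=0.000000+0.181818+-0.121212=0.0606
k=2 src: inc=-0.121212, refl=-0.121212·0.818182=-0.0992; V=0.181818+-0.121212+-0.099174=-0.0386
k=3 load: inc=-0.099174, refl=-0.099174·-0.666667=0.0661; V=0.060606+-0.099174+0.066116=0.0275
k=4 src: inc=0.066116, refl=0.066116·0.818182=0.0541; V=-0.038567+0.066116+0.054095=0.0816

0 0 source 0.1818
1 3 load 0.0606
2 6 source -0.0386
3 9 load 0.0275
4 12 source 0.0816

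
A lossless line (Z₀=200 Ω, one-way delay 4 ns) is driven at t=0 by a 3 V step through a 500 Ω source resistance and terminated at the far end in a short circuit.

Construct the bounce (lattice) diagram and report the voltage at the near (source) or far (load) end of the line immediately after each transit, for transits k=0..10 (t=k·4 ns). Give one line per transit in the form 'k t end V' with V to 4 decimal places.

Γ_L=-1.000000, Γ_S=0.428571; launch V₁=3·200/700=0.857143
k=0 src: V=0.8571
k=1 load: inc=0.857143, refl=0.857143·-1.000000=-0.8571; V=0.000000+0.857143+-0.857143=0.0000
k=2 src: inc=-0.857143, refl=-0.857143·0.428571=-0.3673; V=0.857143+-0.857143+-0.367347=-0.3673
k=3 load: inc=-0.367347, refl=-0.367347·-1.000000=0.3673; V=0.000000+-0.367347+0.367347=0.0000
k=4 src: inc=0.367347, refl=0.367347·0.428571=0.1574; V=-0.367347+0.367347+0.157434=0.1574
k=5 load: inc=0.157434, refl=0.157434·-1.000000=-0.1574; V=0.000000+0.157434+-0.157434=0.0000
k=6 src: inc=-0.157434, refl=-0.157434·0.428571=-0.0675; V=0.157434+-0.157434+-0.067472=-0.0675
k=7 load: inc=-0.067472, refl=-0.067472·-1.000000=0.0675; V=0.000000+-0.067472+0.067472=0.0000
k=8 src: inc=0.067472, refl=0.067472·0.428571=0.0289; V=-0.067472+0.067472+0.028917=0.0289
k=9 load: inc=0.028917, refl=0.028917·-1.000000=-0.0289; V=0.000000+0.028917+-0.028917=0.0000
k=10 src: inc=-0.028917, refl=-0.028917·0.428571=-0.0124; V=0.028917+-0.028917+-0.012393=-0.0124

0 0 source 0.8571
1 4 load 0.0000
2 8 source -0.3673
3 12 load 0.0000
4 16 source 0.1574
5 20 load 0.0000
6 24 source -0.0675
7 28 load 0.0000
8 32 source 0.0289
9 36 load 0.0000
10 40 source -0.0124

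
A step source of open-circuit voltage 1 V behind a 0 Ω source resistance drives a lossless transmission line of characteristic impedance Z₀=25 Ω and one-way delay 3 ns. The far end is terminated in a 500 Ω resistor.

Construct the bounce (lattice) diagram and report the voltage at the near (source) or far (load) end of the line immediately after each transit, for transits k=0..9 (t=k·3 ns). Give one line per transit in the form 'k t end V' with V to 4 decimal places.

Γ_L=0.904762, Γ_S=-1.000000; launch V₁=1·25/25=1.000000
k=0 src: V=1.0000
k=1 load: inc=1.000000, refl=1.000000·0.904762=0.9048; V=0.000000+1.000000+0.904762=1.9048
k=2 src: inc=0.904762, refl=0.904762·-1.000000=-0.9048; V=1.000000+0.904762+-0.904762=1.0000
k=3 load: inc=-0.904762, refl=-0.904762·0.904762=-0.8186; V=1.904762+-0.904762+-0.818594=0.1814
k=4 src: inc=-0.818594, refl=-0.818594·-1.000000=0.8186; V=1.000000+-0.818594+0.818594=1.0000
k=5 load: inc=0.818594, refl=0.818594·0.904762=0.7406; V=0.181406+0.818594+0.740633=1.7406
k=6 src: inc=0.740633, refl=0.740633·-1.000000=-0.7406; V=1.000000+0.740633+-0.740633=1.0000
k=7 load: inc=-0.740633, refl=-0.740633·0.904762=-0.6701; V=1.740633+-0.740633+-0.670096=0.3299
k=8 src: inc=-0.670096, refl=-0.670096·-1.000000=0.6701; V=1.000000+-0.670096+0.670096=1.0000
k=9 load: inc=0.670096, refl=0.670096·0.904762=0.6063; V=0.329904+0.670096+0.606278=1.6063

0 0 source 1.0000
1 3 load 1.9048
2 6 source 1.0000
3 9 load 0.1814
4 12 source 1.0000
5 15 load 1.7406
6 18 source 1.0000
7 21 load 0.3299
8 24 source 1.0000
9 27 load 1.6063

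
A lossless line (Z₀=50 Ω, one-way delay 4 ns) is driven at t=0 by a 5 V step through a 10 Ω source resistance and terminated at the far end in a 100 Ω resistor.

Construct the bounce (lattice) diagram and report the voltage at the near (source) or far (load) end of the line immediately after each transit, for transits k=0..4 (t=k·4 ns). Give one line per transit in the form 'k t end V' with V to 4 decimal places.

Γ_L=0.333333, Γ_S=-0.666667; launch V₁=5·50/60=4.166667
k=0 src: V=4.1667
k=1 load: inc=4.166667, refl=4.166667·0.333333=1.3889; V=0.000000+4.166667+1.388889=5.5556
k=2 src: inc=1.388889, refl=1.388889·-0.666667=-0.9259; V=4.166667+1.388889+-0.925926=4.6296
k=3 load: inc=-0.925926, refl=-0.925926·0.333333=-0.3086; V=5.555556+-0.925926+-0.308642=4.3210
k=4 src: inc=-0.308642, refl=-0.308642·-0.666667=0.2058; V=4.629630+-0.308642+0.205761=4.5267

0 0 source 4.1667
1 4 load 5.5556
2 8 source 4.6296
3 12 load 4.3210
4 16 source 4.5267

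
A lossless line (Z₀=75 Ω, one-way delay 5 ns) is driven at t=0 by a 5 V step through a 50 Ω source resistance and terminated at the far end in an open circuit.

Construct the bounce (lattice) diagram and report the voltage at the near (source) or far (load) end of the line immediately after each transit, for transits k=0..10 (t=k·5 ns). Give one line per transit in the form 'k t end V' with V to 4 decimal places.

Γ_L=1.000000, Γ_S=-0.200000; launch V₁=5·75/125=3.000000
k=0 src: V=3.0000
k=1 load: inc=3.000000, refl=3.000000·1.000000=3.0000; V=0.000000+3.000000+3.000000=6.0000
k=2 src: inc=3.000000, refl=3.000000·-0.200000=-0.6000; V=3.000000+3.000000+-0.600000=5.4000
k=3 load: inc=-0.600000, refl=-0.600000·1.000000=-0.6000; V=6.000000+-0.600000+-0.600000=4.8000
k=4 src: inc=-0.600000, refl=-0.600000·-0.200000=0.1200; V=5.400000+-0.600000+0.120000=4.9200
k=5 load: inc=0.120000, refl=0.120000·1.000000=0.1200; V=4.800000+0.120000+0.120000=5.0400
k=6 src: inc=0.120000, refl=0.120000·-0.200000=-0.0240; V=4.920000+0.120000+-0.024000=5.0160
k=7 load: inc=-0.024000, refl=-0.024000·1.000000=-0.0240; V=5.040000+-0.024000+-0.024000=4.9920
k=8 src: inc=-0.024000, refl=-0.024000·-0.200000=0.0048; V=5.016000+-0.024000+0.004800=4.9968
k=9 load: inc=0.004800, refl=0.004800·1.000000=0.0048; V=4.992000+0.004800+0.004800=5.0016
k=10 src: inc=0.004800, refl=0.004800·-0.200000=-0.0010; V=4.996800+0.004800+-0.000960=5.0006

0 0 source 3.0000
1 5 load 6.0000
2 10 source 5.4000
3 15 load 4.8000
4 20 source 4.9200
5 25 load 5.0400
6 30 source 5.0160
7 35 load 4.9920
8 40 source 4.9968
9 45 load 5.0016
10 50 source 5.0006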